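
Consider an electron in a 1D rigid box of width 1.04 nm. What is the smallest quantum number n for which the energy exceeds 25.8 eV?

E_1 = h²/(8m_eL²) = 5.570×10^-20 J = 0.3477 eV.
Need n² > 25.8/0.3477 = 74.20, i.e. n > 8.614.
The smallest integer satisfying this is n = 9.

n = 9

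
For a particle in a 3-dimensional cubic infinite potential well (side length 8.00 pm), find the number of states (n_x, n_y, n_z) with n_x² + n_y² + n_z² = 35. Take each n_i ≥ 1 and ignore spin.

The level has n_x² + n_y² + n_z² = 35. The ordered positive-integer solutions are (1, 3, 5), (1, 5, 3), (3, 1, 5), (3, 5, 1), (5, 1, 3), (5, 3, 1).
That gives 6 states.

degeneracy = 6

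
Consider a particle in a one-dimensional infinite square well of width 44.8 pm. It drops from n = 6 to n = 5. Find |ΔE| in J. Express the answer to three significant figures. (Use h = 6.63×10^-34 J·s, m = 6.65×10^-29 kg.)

E_1 = h²/(8mL²) = 4.117×10^-19 J.
|ΔE| = |6² − 5²|·E_1 = 11·4.117×10^-19 J = 4.53×10^-18 J.

|ΔE| = 4.53×10^-18 J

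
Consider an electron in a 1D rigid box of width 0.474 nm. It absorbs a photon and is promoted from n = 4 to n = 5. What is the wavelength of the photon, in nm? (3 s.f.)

E_1 = h²/(8m_eL²) = 2.682×10^-19 J, so ΔE = (5² − 4²)E_1 = 2.414×10^-18 J.
λ = hc/ΔE = (6.626×10^-34·2.998×10^8)/2.414×10^-18 = 8.23×10^-8 m = 82.3 nm.

λ = 82.3 nm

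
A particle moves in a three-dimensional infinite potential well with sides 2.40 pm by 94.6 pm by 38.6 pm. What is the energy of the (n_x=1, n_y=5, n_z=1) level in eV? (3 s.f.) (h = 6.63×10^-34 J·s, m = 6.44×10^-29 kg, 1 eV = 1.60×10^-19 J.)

For a 3D rectangular well E = (h²/8m)·Σ n_i²/L_i² = (6.63×10^-34)²/(8·6.44×10^-29) · [1²/(2.40 pm)² + 5²/(94.6 pm)² + 1²/(38.6 pm)²].
Evaluating gives E = 1.511×10^-16 J = 944 eV.

E = 944 eV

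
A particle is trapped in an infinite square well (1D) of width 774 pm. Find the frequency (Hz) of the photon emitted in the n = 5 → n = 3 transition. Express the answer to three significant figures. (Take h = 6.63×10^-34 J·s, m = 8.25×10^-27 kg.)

f = 2.68×10^11 Hz

E_1 = h²/(8mL²) = 1.112×10^-23 J and ΔE = (5² − 3²)E_1 = 1.779×10^-22 J.
f = ΔE/h = 1.779×10^-22/6.63×10^-34 = 2.68×10^11 Hz.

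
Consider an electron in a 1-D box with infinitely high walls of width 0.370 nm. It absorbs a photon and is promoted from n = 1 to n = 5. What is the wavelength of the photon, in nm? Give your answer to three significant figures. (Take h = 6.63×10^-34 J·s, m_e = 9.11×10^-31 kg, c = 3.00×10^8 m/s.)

E_1 = h²/(8m_eL²) = 4.406×10^-19 J, so ΔE = (5² − 1²)E_1 = 1.057×10^-17 J.
λ = hc/ΔE = (6.63×10^-34·3.00×10^8)/1.057×10^-17 = 1.88×10^-8 m = 18.8 nm.

λ = 18.8 nm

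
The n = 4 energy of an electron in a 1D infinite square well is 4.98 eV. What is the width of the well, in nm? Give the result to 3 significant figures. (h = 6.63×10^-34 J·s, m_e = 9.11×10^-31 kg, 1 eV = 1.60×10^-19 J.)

L = 1.10 nm

From E_n = n²h²/(8m_eL²), L = n·h/√(8m_eE_n).
E_4 = 4.98 eV = 7.968×10^-19 J, so L = 4·6.63×10^-34/√(8·9.11×10^-31·7.968×10^-19) = 1.10×10^-9 m = 1.10 nm.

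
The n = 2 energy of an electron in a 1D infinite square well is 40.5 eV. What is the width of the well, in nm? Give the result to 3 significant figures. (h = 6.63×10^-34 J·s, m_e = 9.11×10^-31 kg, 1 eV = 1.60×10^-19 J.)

From E_n = n²h²/(8m_eL²), L = n·h/√(8m_eE_n).
E_2 = 40.5 eV = 6.480×10^-18 J, so L = 2·6.63×10^-34/√(8·9.11×10^-31·6.480×10^-18) = 1.93×10^-10 m = 0.193 nm.

L = 0.193 nm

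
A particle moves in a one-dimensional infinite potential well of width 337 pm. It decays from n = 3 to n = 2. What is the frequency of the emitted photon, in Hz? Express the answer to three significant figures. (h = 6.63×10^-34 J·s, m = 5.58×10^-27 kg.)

f = 6.54×10^11 Hz

E_1 = h²/(8mL²) = 8.670×10^-23 J and ΔE = (3² − 2²)E_1 = 4.335×10^-22 J.
f = ΔE/h = 4.335×10^-22/6.63×10^-34 = 6.54×10^11 Hz.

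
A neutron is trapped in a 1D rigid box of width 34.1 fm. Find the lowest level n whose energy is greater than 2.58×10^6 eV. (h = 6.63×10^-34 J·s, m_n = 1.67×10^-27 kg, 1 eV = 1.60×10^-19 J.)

E_1 = h²/(8m_nL²) = 2.830×10^-14 J = 1.769×10^5 eV.
Need n² > 2.58×10^6/1.769×10^5 = 14.58, i.e. n > 3.818.
The smallest integer satisfying this is n = 4.

n = 4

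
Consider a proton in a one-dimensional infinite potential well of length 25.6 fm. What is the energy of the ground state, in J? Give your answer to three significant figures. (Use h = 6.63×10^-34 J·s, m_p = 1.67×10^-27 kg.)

For an infinite well E_n = n²h²/(8m_pL²), so E_1 = h²/(8m_pL²) = (6.63×10^-34)²/(8·1.67×10^-27·(2.56×10^-14 m)²) = 5.020×10^-14 J.

E_1 = 5.02×10^-14 J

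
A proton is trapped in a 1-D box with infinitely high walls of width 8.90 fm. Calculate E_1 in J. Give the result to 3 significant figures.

For an infinite well E_n = n²h²/(8m_pL²), so E_1 = h²/(8m_pL²) = (6.626×10^-34)²/(8·1.673×10^-27·(8.90×10^-15 m)²) = 4.141×10^-13 J.

E_1 = 4.14×10^-13 J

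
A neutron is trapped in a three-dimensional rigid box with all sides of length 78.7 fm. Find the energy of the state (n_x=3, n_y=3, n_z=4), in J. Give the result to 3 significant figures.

E = 1.80×10^-13 J

For a 3D rectangular well E = (h²/8m_n)·Σ n_i²/L_i² = (6.626×10^-34)²/(8·1.675×10^-27) · [3²/(78.7 fm)² + 3²/(78.7 fm)² + 4²/(78.7 fm)²].
Evaluating gives E = 1.80×10^-13 J.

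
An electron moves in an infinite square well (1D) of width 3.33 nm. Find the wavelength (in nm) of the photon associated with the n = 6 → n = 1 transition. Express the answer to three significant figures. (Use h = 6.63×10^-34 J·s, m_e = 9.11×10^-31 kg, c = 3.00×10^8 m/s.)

E_1 = h²/(8m_eL²) = 5.439×10^-21 J, so ΔE = (6² − 1²)E_1 = 1.904×10^-19 J.
λ = hc/ΔE = (6.63×10^-34·3.00×10^8)/1.904×10^-19 = 1.04×10^-6 m = 1.04×10^3 nm.

λ = 1.04×10^3 nm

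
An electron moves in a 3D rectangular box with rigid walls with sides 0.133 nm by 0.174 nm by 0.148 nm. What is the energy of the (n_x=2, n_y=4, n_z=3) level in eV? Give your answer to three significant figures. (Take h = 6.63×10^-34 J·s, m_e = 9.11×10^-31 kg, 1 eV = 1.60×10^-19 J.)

E = 439 eV

For a 3D rectangular well E = (h²/8m_e)·Σ n_i²/L_i² = (6.63×10^-34)²/(8·9.11×10^-31) · [2²/(0.133 nm)² + 4²/(0.174 nm)² + 3²/(0.148 nm)²].
Evaluating gives E = 7.030×10^-17 J = 439 eV.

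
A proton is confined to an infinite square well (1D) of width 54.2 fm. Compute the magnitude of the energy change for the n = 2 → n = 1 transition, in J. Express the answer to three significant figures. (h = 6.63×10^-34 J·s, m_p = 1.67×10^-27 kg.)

E_1 = h²/(8m_pL²) = 1.120×10^-14 J.
|ΔE| = |2² − 1²|·E_1 = 3·1.120×10^-14 J = 3.36×10^-14 J.

|ΔE| = 3.36×10^-14 J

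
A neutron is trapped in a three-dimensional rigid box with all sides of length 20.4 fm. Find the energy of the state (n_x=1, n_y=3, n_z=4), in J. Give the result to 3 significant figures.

E = 2.05×10^-12 J

For a 3D rectangular well E = (h²/8m_n)·Σ n_i²/L_i² = (6.626×10^-34)²/(8·1.675×10^-27) · [1²/(20.4 fm)² + 3²/(20.4 fm)² + 4²/(20.4 fm)²].
Evaluating gives E = 2.05×10^-12 J.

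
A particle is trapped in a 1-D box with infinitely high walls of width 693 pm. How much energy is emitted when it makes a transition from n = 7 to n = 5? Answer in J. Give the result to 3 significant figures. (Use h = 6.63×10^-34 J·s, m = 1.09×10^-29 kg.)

E_1 = h²/(8mL²) = 1.050×10^-20 J.
|ΔE| = |7² − 5²|·E_1 = 24·1.050×10^-20 J = 2.52×10^-19 J.

|ΔE| = 2.52×10^-19 J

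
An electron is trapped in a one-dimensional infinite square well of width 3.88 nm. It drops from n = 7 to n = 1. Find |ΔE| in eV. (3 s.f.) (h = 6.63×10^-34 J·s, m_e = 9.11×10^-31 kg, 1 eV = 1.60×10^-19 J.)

E_1 = h²/(8m_eL²) = 4.006×10^-21 J.
|ΔE| = |7² − 1²|·E_1 = 48·4.006×10^-21 J = 1.923×10^-19 J = 1.20 eV.

|ΔE| = 1.20 eV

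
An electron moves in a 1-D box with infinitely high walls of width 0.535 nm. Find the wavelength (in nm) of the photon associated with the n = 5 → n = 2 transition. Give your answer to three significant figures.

E_1 = h²/(8m_eL²) = 2.105×10^-19 J, so ΔE = (5² − 2²)E_1 = 4.421×10^-18 J.
λ = hc/ΔE = (6.626×10^-34·2.998×10^8)/4.421×10^-18 = 4.49×10^-8 m = 44.9 nm.

λ = 44.9 nm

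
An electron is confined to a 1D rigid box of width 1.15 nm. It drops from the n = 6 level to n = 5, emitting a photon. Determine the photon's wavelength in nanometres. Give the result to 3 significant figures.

λ = 396 nm

E_1 = h²/(8m_eL²) = 4.556×10^-20 J, so ΔE = (6² − 5²)E_1 = 5.012×10^-19 J.
λ = hc/ΔE = (6.626×10^-34·2.998×10^8)/5.012×10^-19 = 3.96×10^-7 m = 396 nm.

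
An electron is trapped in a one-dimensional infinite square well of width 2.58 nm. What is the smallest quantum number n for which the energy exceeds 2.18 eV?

E_1 = h²/(8m_eL²) = 9.051×10^-21 J = 0.05650 eV.
Need n² > 2.18/0.05650 = 38.58, i.e. n > 6.211.
The smallest integer satisfying this is n = 7.

n = 7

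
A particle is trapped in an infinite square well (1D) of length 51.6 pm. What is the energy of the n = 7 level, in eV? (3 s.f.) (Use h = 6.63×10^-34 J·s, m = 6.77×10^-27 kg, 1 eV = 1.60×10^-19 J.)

For an infinite well E_n = n²h²/(8mL²), so E_1 = h²/(8mL²) = (6.63×10^-34)²/(8·6.77×10^-27·(5.16×10^-11 m)²) = 3.048×10^-21 J.
Then E_7 = 7²·E_1 = 49·3.048×10^-21 J = 1.494×10^-19 J.
Converting, E_7 = 1.494×10^-19 J / (1.60×10^-19 J/eV) = 0.934 eV.

E_7 = 0.934 eV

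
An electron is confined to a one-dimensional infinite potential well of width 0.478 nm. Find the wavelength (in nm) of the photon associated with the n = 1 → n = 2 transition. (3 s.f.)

λ = 251 nm

E_1 = h²/(8m_eL²) = 2.637×10^-19 J, so ΔE = (2² − 1²)E_1 = 7.911×10^-19 J.
λ = hc/ΔE = (6.626×10^-34·2.998×10^8)/7.911×10^-19 = 2.51×10^-7 m = 251 nm.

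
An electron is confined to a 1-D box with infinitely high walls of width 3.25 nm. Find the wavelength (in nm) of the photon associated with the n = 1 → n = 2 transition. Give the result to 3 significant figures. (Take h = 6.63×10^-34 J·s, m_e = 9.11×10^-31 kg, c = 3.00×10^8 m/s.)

λ = 1.16×10^4 nm

E_1 = h²/(8m_eL²) = 5.710×10^-21 J, so ΔE = (2² − 1²)E_1 = 1.713×10^-20 J.
λ = hc/ΔE = (6.63×10^-34·3.00×10^8)/1.713×10^-20 = 1.16×10^-5 m = 1.16×10^4 nm.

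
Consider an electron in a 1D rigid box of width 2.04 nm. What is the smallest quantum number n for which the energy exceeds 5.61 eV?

E_1 = h²/(8m_eL²) = 1.448×10^-20 J = 0.09039 eV.
Need n² > 5.61/0.09039 = 62.06, i.e. n > 7.878.
The smallest integer satisfying this is n = 8.

n = 8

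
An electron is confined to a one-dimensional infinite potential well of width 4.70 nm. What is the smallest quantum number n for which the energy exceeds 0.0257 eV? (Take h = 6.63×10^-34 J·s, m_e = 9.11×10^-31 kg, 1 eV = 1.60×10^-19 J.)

n = 2

E_1 = h²/(8m_eL²) = 2.730×10^-21 J = 0.01706 eV.
Need n² > 0.0257/0.01706 = 1.506, i.e. n > 1.227.
The smallest integer satisfying this is n = 2.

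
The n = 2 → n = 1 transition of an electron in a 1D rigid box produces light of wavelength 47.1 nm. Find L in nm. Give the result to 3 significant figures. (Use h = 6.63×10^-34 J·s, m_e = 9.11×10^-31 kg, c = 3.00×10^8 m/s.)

L = 0.207 nm

The photon carries ΔE = hc/λ = 6.63×10^-34·3.00×10^8/4.71×10^-8 m = 4.223×10^-18 J.
Since ΔE = (2² − 1²)E_1, E_1 = 1.408×10^-18 J, and L = h/√(8m_eE_1) = 2.07×10^-10 m = 0.207 nm.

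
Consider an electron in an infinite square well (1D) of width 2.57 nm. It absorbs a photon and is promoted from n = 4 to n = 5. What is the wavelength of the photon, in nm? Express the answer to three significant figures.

λ = 2.42×10^3 nm

E_1 = h²/(8m_eL²) = 9.122×10^-21 J, so ΔE = (5² − 4²)E_1 = 8.210×10^-20 J.
λ = hc/ΔE = (6.626×10^-34·2.998×10^8)/8.210×10^-20 = 2.42×10^-6 m = 2.42×10^3 nm.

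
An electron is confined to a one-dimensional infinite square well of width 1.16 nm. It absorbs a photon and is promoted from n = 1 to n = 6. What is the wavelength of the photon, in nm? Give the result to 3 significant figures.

E_1 = h²/(8m_eL²) = 4.477×10^-20 J, so ΔE = (6² − 1²)E_1 = 1.567×10^-18 J.
λ = hc/ΔE = (6.626×10^-34·2.998×10^8)/1.567×10^-18 = 1.27×10^-7 m = 127 nm.

λ = 127 nm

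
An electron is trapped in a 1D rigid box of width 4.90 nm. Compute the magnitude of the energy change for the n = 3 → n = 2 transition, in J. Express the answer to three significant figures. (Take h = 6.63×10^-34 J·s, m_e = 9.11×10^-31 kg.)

|ΔE| = 1.26×10^-20 J

E_1 = h²/(8m_eL²) = 2.512×10^-21 J.
|ΔE| = |3² − 2²|·E_1 = 5·2.512×10^-21 J = 1.26×10^-20 J.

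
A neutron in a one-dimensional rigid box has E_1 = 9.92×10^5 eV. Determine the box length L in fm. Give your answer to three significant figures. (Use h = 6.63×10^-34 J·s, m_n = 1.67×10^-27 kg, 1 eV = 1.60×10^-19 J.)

L = 14.4 fm

From E_n = n²h²/(8m_nL²), L = n·h/√(8m_nE_n).
E_1 = 9.92×10^5 eV = 1.587×10^-13 J, so L = 1·6.63×10^-34/√(8·1.67×10^-27·1.587×10^-13) = 1.44×10^-14 m = 14.4 fm.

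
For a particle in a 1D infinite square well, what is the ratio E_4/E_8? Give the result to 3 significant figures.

E_n ∝ n², so E_4/E_8 = 4²/8² = 16/64 = 0.250.

0.250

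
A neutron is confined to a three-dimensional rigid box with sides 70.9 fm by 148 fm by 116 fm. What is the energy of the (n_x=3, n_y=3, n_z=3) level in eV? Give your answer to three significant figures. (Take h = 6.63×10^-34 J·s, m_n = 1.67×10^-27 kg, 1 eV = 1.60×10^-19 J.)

For a 3D rectangular well E = (h²/8m_n)·Σ n_i²/L_i² = (6.63×10^-34)²/(8·1.67×10^-27) · [3²/(70.9 fm)² + 3²/(148 fm)² + 3²/(116 fm)²].
Evaluating gives E = 9.443×10^-14 J = 5.90×10^5 eV.

E = 5.90×10^5 eV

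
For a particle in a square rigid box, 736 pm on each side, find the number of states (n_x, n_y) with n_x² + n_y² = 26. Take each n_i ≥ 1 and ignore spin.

The level has n_x² + n_y² = 26. The ordered positive-integer solutions are (1, 5), (5, 1).
That gives 2 states.

degeneracy = 2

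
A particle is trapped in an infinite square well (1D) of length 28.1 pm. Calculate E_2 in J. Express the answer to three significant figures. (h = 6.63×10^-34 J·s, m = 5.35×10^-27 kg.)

For an infinite well E_n = n²h²/(8mL²), so E_1 = h²/(8mL²) = (6.63×10^-34)²/(8·5.35×10^-27·(2.81×10^-11 m)²) = 1.301×10^-20 J.
Then E_2 = 2²·E_1 = 4·1.301×10^-20 J = 5.20×10^-20 J.

E_2 = 5.20×10^-20 J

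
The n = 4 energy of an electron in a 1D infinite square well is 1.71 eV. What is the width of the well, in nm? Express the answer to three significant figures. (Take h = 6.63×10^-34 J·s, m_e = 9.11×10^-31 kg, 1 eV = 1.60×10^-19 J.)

From E_n = n²h²/(8m_eL²), L = n·h/√(8m_eE_n).
E_4 = 1.71 eV = 2.736×10^-19 J, so L = 4·6.63×10^-34/√(8·9.11×10^-31·2.736×10^-19) = 1.88×10^-9 m = 1.88 nm.

L = 1.88 nm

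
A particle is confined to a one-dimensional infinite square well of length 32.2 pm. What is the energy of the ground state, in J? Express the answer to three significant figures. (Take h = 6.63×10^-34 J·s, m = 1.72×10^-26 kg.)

For an infinite well E_n = n²h²/(8mL²), so E_1 = h²/(8mL²) = (6.63×10^-34)²/(8·1.72×10^-26·(3.22×10^-11 m)²) = 3.081×10^-21 J.

E_1 = 3.08×10^-21 J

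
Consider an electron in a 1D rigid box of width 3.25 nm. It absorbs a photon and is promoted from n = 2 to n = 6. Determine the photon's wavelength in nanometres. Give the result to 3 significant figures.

λ = 1.09×10^3 nm

E_1 = h²/(8m_eL²) = 5.704×10^-21 J, so ΔE = (6² − 2²)E_1 = 1.825×10^-19 J.
λ = hc/ΔE = (6.626×10^-34·2.998×10^8)/1.825×10^-19 = 1.09×10^-6 m = 1.09×10^3 nm.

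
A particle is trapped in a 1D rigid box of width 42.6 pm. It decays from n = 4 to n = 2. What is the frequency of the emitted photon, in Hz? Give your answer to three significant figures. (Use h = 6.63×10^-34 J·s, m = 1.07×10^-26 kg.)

f = 5.12×10^13 Hz

E_1 = h²/(8mL²) = 2.830×10^-21 J and ΔE = (4² − 2²)E_1 = 3.396×10^-20 J.
f = ΔE/h = 3.396×10^-20/6.63×10^-34 = 5.12×10^13 Hz.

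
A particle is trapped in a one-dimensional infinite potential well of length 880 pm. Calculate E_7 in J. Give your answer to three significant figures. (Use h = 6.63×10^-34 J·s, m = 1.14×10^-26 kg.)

E_7 = 3.05×10^-22 J

For an infinite well E_n = n²h²/(8mL²), so E_1 = h²/(8mL²) = (6.63×10^-34)²/(8·1.14×10^-26·(8.80×10^-10 m)²) = 6.224×10^-24 J.
Then E_7 = 7²·E_1 = 49·6.224×10^-24 J = 3.05×10^-22 J.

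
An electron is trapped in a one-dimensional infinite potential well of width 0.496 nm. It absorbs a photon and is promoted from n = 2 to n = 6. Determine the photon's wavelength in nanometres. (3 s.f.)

E_1 = h²/(8m_eL²) = 2.449×10^-19 J, so ΔE = (6² − 2²)E_1 = 7.837×10^-18 J.
λ = hc/ΔE = (6.626×10^-34·2.998×10^8)/7.837×10^-18 = 2.53×10^-8 m = 25.3 nm.

λ = 25.3 nm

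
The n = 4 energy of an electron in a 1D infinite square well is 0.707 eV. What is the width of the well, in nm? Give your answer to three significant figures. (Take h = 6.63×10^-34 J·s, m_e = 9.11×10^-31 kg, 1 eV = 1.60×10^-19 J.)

L = 2.92 nm

From E_n = n²h²/(8m_eL²), L = n·h/√(8m_eE_n).
E_4 = 0.707 eV = 1.131×10^-19 J, so L = 4·6.63×10^-34/√(8·9.11×10^-31·1.131×10^-19) = 2.92×10^-9 m = 2.92 nm.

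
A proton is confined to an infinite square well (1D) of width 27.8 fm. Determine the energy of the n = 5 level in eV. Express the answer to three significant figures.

For an infinite well E_n = n²h²/(8m_pL²), so E_1 = h²/(8m_pL²) = (6.626×10^-34)²/(8·1.673×10^-27·(2.78×10^-14 m)²) = 4.245×10^-14 J.
Then E_5 = 5²·E_1 = 25·4.245×10^-14 J = 1.061×10^-12 J.
Converting, E_5 = 1.061×10^-12 J / (1.602×10^-19 J/eV) = 6.62×10^6 eV.

E_5 = 6.62×10^6 eV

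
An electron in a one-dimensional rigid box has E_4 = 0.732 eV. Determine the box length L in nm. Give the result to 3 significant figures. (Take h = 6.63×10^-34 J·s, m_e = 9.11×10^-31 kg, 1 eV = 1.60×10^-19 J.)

L = 2.87 nm

From E_n = n²h²/(8m_eL²), L = n·h/√(8m_eE_n).
E_4 = 0.732 eV = 1.171×10^-19 J, so L = 4·6.63×10^-34/√(8·9.11×10^-31·1.171×10^-19) = 2.87×10^-9 m = 2.87 nm.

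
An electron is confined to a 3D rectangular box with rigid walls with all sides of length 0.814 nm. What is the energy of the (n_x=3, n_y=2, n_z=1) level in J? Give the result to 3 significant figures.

For a 3D rectangular well E = (h²/8m_e)·Σ n_i²/L_i² = (6.626×10^-34)²/(8·9.109×10^-31) · [3²/(0.814 nm)² + 2²/(0.814 nm)² + 1²/(0.814 nm)²].
Evaluating gives E = 1.27×10^-18 J.

E = 1.27×10^-18 J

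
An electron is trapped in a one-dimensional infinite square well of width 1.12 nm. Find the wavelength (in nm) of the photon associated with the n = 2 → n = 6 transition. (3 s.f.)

λ = 129 nm

E_1 = h²/(8m_eL²) = 4.803×10^-20 J, so ΔE = (6² − 2²)E_1 = 1.537×10^-18 J.
λ = hc/ΔE = (6.626×10^-34·2.998×10^8)/1.537×10^-18 = 1.29×10^-7 m = 129 nm.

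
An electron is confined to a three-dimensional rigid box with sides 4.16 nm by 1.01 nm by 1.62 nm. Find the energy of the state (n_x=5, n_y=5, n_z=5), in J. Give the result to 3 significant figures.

E = 2.14×10^-18 J

For a 3D rectangular well E = (h²/8m_e)·Σ n_i²/L_i² = (6.626×10^-34)²/(8·9.109×10^-31) · [5²/(4.16 nm)² + 5²/(1.01 nm)² + 5²/(1.62 nm)²].
Evaluating gives E = 2.14×10^-18 J.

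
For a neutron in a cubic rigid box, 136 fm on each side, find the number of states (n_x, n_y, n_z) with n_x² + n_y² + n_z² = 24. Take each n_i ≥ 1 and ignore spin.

The level has n_x² + n_y² + n_z² = 24. The ordered positive-integer solutions are (2, 2, 4), (2, 4, 2), (4, 2, 2).
That gives 3 states.

degeneracy = 3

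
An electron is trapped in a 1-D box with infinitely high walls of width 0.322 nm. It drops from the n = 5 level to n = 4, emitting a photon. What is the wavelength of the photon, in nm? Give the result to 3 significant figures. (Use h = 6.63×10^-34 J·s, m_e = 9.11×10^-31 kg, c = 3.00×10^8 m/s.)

λ = 38.0 nm

E_1 = h²/(8m_eL²) = 5.817×10^-19 J, so ΔE = (5² − 4²)E_1 = 5.235×10^-18 J.
λ = hc/ΔE = (6.63×10^-34·3.00×10^8)/5.235×10^-18 = 3.80×10^-8 m = 38.0 nm.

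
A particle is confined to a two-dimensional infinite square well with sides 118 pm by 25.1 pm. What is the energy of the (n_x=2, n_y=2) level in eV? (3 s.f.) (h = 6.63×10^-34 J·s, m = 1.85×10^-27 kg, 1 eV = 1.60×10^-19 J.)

For a 2D rectangular well E = (h²/8m)·Σ n_i²/L_i² = (6.63×10^-34)²/(8·1.85×10^-27) · [2²/(118 pm)² + 2²/(25.1 pm)²].
Evaluating gives E = 1.971×10^-19 J = 1.23 eV.

E = 1.23 eV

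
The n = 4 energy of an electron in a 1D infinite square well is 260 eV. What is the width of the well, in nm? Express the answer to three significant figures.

From E_n = n²h²/(8m_eL²), L = n·h/√(8m_eE_n).
E_4 = 260 eV = 4.165×10^-17 J, so L = 4·6.626×10^-34/√(8·9.109×10^-31·4.165×10^-17) = 1.52×10^-10 m = 0.152 nm.

L = 0.152 nm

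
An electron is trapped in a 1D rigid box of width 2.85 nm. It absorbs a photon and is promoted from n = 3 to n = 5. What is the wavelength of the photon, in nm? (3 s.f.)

λ = 1.67×10^3 nm

E_1 = h²/(8m_eL²) = 7.417×10^-21 J, so ΔE = (5² − 3²)E_1 = 1.187×10^-19 J.
λ = hc/ΔE = (6.626×10^-34·2.998×10^8)/1.187×10^-19 = 1.67×10^-6 m = 1.67×10^3 nm.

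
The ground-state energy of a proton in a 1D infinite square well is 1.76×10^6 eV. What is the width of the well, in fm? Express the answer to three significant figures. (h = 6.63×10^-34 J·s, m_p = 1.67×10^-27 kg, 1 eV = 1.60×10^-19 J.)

L = 10.8 fm

From E_n = n²h²/(8m_pL²), L = n·h/√(8m_pE_n).
E_1 = 1.76×10^6 eV = 2.816×10^-13 J, so L = 1·6.63×10^-34/√(8·1.67×10^-27·2.816×10^-13) = 1.08×10^-14 m = 10.8 fm.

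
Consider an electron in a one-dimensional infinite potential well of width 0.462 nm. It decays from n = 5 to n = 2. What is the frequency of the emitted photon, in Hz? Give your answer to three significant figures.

f = 8.95×10^15 Hz

E_1 = h²/(8m_eL²) = 2.823×10^-19 J and ΔE = (5² − 2²)E_1 = 5.928×10^-18 J.
f = ΔE/h = 5.928×10^-18/6.626×10^-34 = 8.95×10^15 Hz.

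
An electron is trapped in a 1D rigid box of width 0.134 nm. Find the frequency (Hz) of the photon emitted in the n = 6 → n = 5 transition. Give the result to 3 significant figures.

E_1 = h²/(8m_eL²) = 3.355×10^-18 J and ΔE = (6² − 5²)E_1 = 3.690×10^-17 J.
f = ΔE/h = 3.690×10^-17/6.626×10^-34 = 5.57×10^16 Hz.

f = 5.57×10^16 Hz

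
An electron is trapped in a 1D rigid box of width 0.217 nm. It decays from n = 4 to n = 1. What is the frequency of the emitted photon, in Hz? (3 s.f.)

E_1 = h²/(8m_eL²) = 1.279×10^-18 J and ΔE = (4² − 1²)E_1 = 1.919×10^-17 J.
f = ΔE/h = 1.919×10^-17/6.626×10^-34 = 2.90×10^16 Hz.

f = 2.90×10^16 Hz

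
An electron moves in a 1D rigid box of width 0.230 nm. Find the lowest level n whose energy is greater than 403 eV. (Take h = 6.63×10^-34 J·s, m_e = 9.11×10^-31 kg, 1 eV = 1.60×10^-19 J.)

E_1 = h²/(8m_eL²) = 1.140×10^-18 J = 7.125 eV.
Need n² > 403/7.125 = 56.56, i.e. n > 7.521.
The smallest integer satisfying this is n = 8.

n = 8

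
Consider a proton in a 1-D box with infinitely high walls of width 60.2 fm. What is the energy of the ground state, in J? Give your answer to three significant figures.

For an infinite well E_n = n²h²/(8m_pL²), so E_1 = h²/(8m_pL²) = (6.626×10^-34)²/(8·1.673×10^-27·(6.02×10^-14 m)²) = 9.052×10^-15 J.

E_1 = 9.05×10^-15 J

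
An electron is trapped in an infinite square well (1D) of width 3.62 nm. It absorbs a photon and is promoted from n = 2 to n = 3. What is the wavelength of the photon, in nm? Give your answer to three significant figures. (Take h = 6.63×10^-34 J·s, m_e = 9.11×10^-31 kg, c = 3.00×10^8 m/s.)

λ = 8.64×10^3 nm

E_1 = h²/(8m_eL²) = 4.603×10^-21 J, so ΔE = (3² − 2²)E_1 = 2.302×10^-20 J.
λ = hc/ΔE = (6.63×10^-34·3.00×10^8)/2.302×10^-20 = 8.64×10^-6 m = 8.64×10^3 nm.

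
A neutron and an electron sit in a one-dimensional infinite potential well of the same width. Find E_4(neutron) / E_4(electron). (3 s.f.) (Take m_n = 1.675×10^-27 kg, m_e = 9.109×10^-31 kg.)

5.44×10^-4

E_n ∝ 1/m at fixed n and L, so the ratio is m_e/m_n = 9.109×10^-31/1.675×10^-27 = 5.44×10^-4.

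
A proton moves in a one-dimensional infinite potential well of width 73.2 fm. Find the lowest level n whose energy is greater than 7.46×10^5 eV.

E_1 = h²/(8m_pL²) = 6.122×10^-15 J = 3.821×10^4 eV.
Need n² > 7.46×10^5/3.821×10^4 = 19.52, i.e. n > 4.418.
The smallest integer satisfying this is n = 5.

n = 5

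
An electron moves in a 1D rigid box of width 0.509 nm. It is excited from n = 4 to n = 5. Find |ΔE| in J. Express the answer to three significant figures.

E_1 = h²/(8m_eL²) = 2.325×10^-19 J.
|ΔE| = |4² − 5²|·E_1 = 9·2.325×10^-19 J = 2.09×10^-18 J.

|ΔE| = 2.09×10^-18 J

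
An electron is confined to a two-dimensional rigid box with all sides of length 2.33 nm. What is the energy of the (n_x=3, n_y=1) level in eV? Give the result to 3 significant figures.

E = 0.693 eV

For a 2D rectangular well E = (h²/8m_e)·Σ n_i²/L_i² = (6.626×10^-34)²/(8·9.109×10^-31) · [3²/(2.33 nm)² + 1²/(2.33 nm)²].
Evaluating gives E = 1.110×10^-19 J = 0.693 eV.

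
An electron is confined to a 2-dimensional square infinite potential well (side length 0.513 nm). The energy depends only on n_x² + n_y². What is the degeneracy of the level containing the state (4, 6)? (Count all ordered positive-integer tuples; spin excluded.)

degeneracy = 2

The level has n_x² + n_y² = 52. The ordered positive-integer solutions are (4, 6), (6, 4).
That gives 2 states.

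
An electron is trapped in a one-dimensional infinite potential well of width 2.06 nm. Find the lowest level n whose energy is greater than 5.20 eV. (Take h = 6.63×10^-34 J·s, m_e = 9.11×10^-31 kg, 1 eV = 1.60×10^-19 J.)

E_1 = h²/(8m_eL²) = 1.421×10^-20 J = 0.08881 eV.
Need n² > 5.20/0.08881 = 58.55, i.e. n > 7.652.
The smallest integer satisfying this is n = 8.

n = 8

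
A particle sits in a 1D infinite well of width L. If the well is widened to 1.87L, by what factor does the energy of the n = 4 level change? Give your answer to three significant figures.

0.286

E_n ∝ 1/L², so the energy scales by 1/1.87² = 0.286.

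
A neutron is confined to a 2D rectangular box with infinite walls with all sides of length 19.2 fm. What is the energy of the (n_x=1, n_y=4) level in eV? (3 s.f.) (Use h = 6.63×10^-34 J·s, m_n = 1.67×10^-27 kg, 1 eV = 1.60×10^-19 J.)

E = 9.48×10^6 eV

For a 2D rectangular well E = (h²/8m_n)·Σ n_i²/L_i² = (6.63×10^-34)²/(8·1.67×10^-27) · [1²/(19.2 fm)² + 4²/(19.2 fm)²].
Evaluating gives E = 1.517×10^-12 J = 9.48×10^6 eV.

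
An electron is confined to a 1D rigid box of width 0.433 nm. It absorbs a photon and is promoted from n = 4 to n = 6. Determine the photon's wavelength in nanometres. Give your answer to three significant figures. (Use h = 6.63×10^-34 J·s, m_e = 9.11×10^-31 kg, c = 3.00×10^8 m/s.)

E_1 = h²/(8m_eL²) = 3.217×10^-19 J, so ΔE = (6² − 4²)E_1 = 6.434×10^-18 J.
λ = hc/ΔE = (6.63×10^-34·3.00×10^8)/6.434×10^-18 = 3.09×10^-8 m = 30.9 nm.

λ = 30.9 nm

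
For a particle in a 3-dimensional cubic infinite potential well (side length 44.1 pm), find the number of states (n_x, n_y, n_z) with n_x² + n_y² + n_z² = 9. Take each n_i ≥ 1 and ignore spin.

The level has n_x² + n_y² + n_z² = 9. The ordered positive-integer solutions are (1, 2, 2), (2, 1, 2), (2, 2, 1).
That gives 3 states.

degeneracy = 3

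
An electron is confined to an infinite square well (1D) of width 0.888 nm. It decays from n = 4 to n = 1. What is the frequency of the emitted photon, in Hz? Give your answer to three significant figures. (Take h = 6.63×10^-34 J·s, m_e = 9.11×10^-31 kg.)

E_1 = h²/(8m_eL²) = 7.649×10^-20 J and ΔE = (4² − 1²)E_1 = 1.147×10^-18 J.
f = ΔE/h = 1.147×10^-18/6.63×10^-34 = 1.73×10^15 Hz.

f = 1.73×10^15 Hz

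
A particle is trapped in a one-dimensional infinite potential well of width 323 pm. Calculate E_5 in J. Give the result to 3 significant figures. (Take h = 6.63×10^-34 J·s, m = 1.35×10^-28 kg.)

For an infinite well E_n = n²h²/(8mL²), so E_1 = h²/(8mL²) = (6.63×10^-34)²/(8·1.35×10^-28·(3.23×10^-10 m)²) = 3.901×10^-21 J.
Then E_5 = 5²·E_1 = 25·3.901×10^-21 J = 9.75×10^-20 J.

E_5 = 9.75×10^-20 J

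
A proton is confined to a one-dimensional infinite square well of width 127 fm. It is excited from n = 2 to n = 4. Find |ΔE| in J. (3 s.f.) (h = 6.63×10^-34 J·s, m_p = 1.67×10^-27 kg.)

E_1 = h²/(8m_pL²) = 2.040×10^-15 J.
|ΔE| = |2² − 4²|·E_1 = 12·2.040×10^-15 J = 2.45×10^-14 J.

|ΔE| = 2.45×10^-14 J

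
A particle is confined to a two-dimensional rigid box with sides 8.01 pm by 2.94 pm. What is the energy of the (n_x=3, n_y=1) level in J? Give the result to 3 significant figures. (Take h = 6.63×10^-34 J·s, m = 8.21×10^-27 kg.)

E = 1.71×10^-18 J

For a 2D rectangular well E = (h²/8m)·Σ n_i²/L_i² = (6.63×10^-34)²/(8·8.21×10^-27) · [3²/(8.01 pm)² + 1²/(2.94 pm)²].
Evaluating gives E = 1.71×10^-18 J.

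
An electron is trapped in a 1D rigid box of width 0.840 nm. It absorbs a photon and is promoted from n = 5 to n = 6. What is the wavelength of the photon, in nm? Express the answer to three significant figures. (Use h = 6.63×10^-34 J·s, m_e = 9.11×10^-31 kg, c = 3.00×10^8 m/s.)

λ = 212 nm

E_1 = h²/(8m_eL²) = 8.548×10^-20 J, so ΔE = (6² − 5²)E_1 = 9.403×10^-19 J.
λ = hc/ΔE = (6.63×10^-34·3.00×10^8)/9.403×10^-19 = 2.12×10^-7 m = 212 nm.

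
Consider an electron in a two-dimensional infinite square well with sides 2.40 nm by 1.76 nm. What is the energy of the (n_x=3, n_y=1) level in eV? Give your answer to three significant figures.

E = 0.709 eV

For a 2D rectangular well E = (h²/8m_e)·Σ n_i²/L_i² = (6.626×10^-34)²/(8·9.109×10^-31) · [3²/(2.40 nm)² + 1²/(1.76 nm)²].
Evaluating gives E = 1.136×10^-19 J = 0.709 eV.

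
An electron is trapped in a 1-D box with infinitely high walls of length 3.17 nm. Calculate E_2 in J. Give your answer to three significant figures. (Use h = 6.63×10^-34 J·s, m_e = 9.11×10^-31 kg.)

For an infinite well E_n = n²h²/(8m_eL²), so E_1 = h²/(8m_eL²) = (6.63×10^-34)²/(8·9.11×10^-31·(3.17×10^-9 m)²) = 6.002×10^-21 J.
Then E_2 = 2²·E_1 = 4·6.002×10^-21 J = 2.40×10^-20 J.

E_2 = 2.40×10^-20 J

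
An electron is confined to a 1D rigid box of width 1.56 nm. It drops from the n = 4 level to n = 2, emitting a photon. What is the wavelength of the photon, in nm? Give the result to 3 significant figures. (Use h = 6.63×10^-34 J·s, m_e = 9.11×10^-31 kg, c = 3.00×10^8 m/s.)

E_1 = h²/(8m_eL²) = 2.478×10^-20 J, so ΔE = (4² − 2²)E_1 = 2.974×10^-19 J.
λ = hc/ΔE = (6.63×10^-34·3.00×10^8)/2.974×10^-19 = 6.69×10^-7 m = 669 nm.

λ = 669 nm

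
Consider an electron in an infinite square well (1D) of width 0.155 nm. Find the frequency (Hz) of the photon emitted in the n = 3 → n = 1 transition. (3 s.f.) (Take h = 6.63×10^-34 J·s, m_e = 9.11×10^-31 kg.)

E_1 = h²/(8m_eL²) = 2.510×10^-18 J and ΔE = (3² − 1²)E_1 = 2.008×10^-17 J.
f = ΔE/h = 2.008×10^-17/6.63×10^-34 = 3.03×10^16 Hz.

f = 3.03×10^16 Hz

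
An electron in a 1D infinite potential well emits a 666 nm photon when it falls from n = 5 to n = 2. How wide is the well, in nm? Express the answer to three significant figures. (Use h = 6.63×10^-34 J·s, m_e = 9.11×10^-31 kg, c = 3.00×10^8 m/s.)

The photon carries ΔE = hc/λ = 6.63×10^-34·3.00×10^8/6.66×10^-7 m = 2.986×10^-19 J.
Since ΔE = (5² − 2²)E_1, E_1 = 1.422×10^-20 J, and L = h/√(8m_eE_1) = 2.06×10^-9 m = 2.06 nm.

L = 2.06 nm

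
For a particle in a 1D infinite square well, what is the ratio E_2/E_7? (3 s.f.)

0.0816

E_n ∝ n², so E_2/E_7 = 2²/7² = 4/49 = 0.0816.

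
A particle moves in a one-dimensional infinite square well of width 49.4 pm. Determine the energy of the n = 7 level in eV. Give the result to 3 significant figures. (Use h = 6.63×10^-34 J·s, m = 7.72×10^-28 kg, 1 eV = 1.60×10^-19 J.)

For an infinite well E_n = n²h²/(8mL²), so E_1 = h²/(8mL²) = (6.63×10^-34)²/(8·7.72×10^-28·(4.94×10^-11 m)²) = 2.917×10^-20 J.
Then E_7 = 7²·E_1 = 49·2.917×10^-20 J = 1.429×10^-18 J.
Converting, E_7 = 1.429×10^-18 J / (1.60×10^-19 J/eV) = 8.93 eV.

E_7 = 8.93 eV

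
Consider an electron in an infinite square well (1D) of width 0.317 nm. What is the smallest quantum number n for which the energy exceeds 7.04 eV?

n = 2

E_1 = h²/(8m_eL²) = 5.995×10^-19 J = 3.742 eV.
Need n² > 7.04/3.742 = 1.881, i.e. n > 1.371.
The smallest integer satisfying this is n = 2.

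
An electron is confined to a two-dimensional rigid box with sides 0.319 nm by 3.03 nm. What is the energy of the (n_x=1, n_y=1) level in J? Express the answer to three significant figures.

For a 2D rectangular well E = (h²/8m_e)·Σ n_i²/L_i² = (6.626×10^-34)²/(8·9.109×10^-31) · [1²/(0.319 nm)² + 1²/(3.03 nm)²].
Evaluating gives E = 5.99×10^-19 J.

E = 5.99×10^-19 J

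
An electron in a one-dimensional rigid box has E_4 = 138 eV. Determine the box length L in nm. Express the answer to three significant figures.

From E_n = n²h²/(8m_eL²), L = n·h/√(8m_eE_n).
E_4 = 138 eV = 2.211×10^-17 J, so L = 4·6.626×10^-34/√(8·9.109×10^-31·2.211×10^-17) = 2.09×10^-10 m = 0.209 nm.

L = 0.209 nm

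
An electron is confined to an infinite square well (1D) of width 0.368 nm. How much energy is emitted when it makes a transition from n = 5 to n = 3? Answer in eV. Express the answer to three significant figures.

|ΔE| = 44.4 eV

E_1 = h²/(8m_eL²) = 4.449×10^-19 J.
|ΔE| = |5² − 3²|·E_1 = 16·4.449×10^-19 J = 7.118×10^-18 J = 44.4 eV.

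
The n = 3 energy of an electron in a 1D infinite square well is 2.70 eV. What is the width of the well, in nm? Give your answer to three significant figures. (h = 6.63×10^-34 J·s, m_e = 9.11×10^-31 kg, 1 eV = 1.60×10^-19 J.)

From E_n = n²h²/(8m_eL²), L = n·h/√(8m_eE_n).
E_3 = 2.70 eV = 4.320×10^-19 J, so L = 3·6.63×10^-34/√(8·9.11×10^-31·4.320×10^-19) = 1.12×10^-9 m = 1.12 nm.

L = 1.12 nm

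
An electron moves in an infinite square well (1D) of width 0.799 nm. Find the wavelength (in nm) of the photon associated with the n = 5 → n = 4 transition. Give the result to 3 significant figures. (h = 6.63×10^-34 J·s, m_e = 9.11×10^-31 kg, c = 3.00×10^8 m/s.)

E_1 = h²/(8m_eL²) = 9.448×10^-20 J, so ΔE = (5² − 4²)E_1 = 8.503×10^-19 J.
λ = hc/ΔE = (6.63×10^-34·3.00×10^8)/8.503×10^-19 = 2.34×10^-7 m = 234 nm.

λ = 234 nm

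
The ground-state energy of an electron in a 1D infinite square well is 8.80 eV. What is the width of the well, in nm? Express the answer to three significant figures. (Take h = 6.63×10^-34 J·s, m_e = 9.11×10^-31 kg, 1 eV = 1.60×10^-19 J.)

L = 0.207 nm

From E_n = n²h²/(8m_eL²), L = n·h/√(8m_eE_n).
E_1 = 8.80 eV = 1.408×10^-18 J, so L = 1·6.63×10^-34/√(8·9.11×10^-31·1.408×10^-18) = 2.07×10^-10 m = 0.207 nm.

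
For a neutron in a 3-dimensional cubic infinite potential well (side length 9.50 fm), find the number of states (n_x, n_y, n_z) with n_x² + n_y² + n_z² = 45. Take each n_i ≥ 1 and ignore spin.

The level has n_x² + n_y² + n_z² = 45. The ordered positive-integer solutions are (2, 4, 5), (2, 5, 4), (4, 2, 5), (4, 5, 2), (5, 2, 4), (5, 4, 2).
That gives 6 states.

degeneracy = 6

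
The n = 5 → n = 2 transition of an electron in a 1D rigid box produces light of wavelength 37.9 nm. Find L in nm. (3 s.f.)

L = 0.491 nm

The photon carries ΔE = hc/λ = 6.626×10^-34·2.998×10^8/3.79×10^-8 m = 5.241×10^-18 J.
Since ΔE = (5² − 2²)E_1, E_1 = 2.496×10^-19 J, and L = h/√(8m_eE_1) = 4.91×10^-10 m = 0.491 nm.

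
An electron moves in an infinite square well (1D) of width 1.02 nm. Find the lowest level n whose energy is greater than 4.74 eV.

n = 4

E_1 = h²/(8m_eL²) = 5.791×10^-20 J = 0.3615 eV.
Need n² > 4.74/0.3615 = 13.11, i.e. n > 3.621.
The smallest integer satisfying this is n = 4.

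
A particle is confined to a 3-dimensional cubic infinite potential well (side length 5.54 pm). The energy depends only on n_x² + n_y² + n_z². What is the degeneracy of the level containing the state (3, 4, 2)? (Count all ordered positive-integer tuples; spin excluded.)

degeneracy = 6

The level has n_x² + n_y² + n_z² = 29. The ordered positive-integer solutions are (2, 3, 4), (2, 4, 3), (3, 2, 4), (3, 4, 2), (4, 2, 3), (4, 3, 2).
That gives 6 states.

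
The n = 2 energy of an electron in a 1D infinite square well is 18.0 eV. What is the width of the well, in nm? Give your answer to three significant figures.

L = 0.289 nm

From E_n = n²h²/(8m_eL²), L = n·h/√(8m_eE_n).
E_2 = 18.0 eV = 2.884×10^-18 J, so L = 2·6.626×10^-34/√(8·9.109×10^-31·2.884×10^-18) = 2.89×10^-10 m = 0.289 nm.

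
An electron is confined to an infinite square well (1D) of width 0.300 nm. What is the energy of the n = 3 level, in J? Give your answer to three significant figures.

For an infinite well E_n = n²h²/(8m_eL²), so E_1 = h²/(8m_eL²) = (6.626×10^-34)²/(8·9.109×10^-31·(3.00×10^-10 m)²) = 6.694×10^-19 J.
Then E_3 = 3²·E_1 = 9·6.694×10^-19 J = 6.02×10^-18 J.

E_3 = 6.02×10^-18 J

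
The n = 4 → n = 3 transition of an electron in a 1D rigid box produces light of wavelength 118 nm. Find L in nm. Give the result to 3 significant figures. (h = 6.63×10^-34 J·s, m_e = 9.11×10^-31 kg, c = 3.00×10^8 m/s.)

The photon carries ΔE = hc/λ = 6.63×10^-34·3.00×10^8/1.18×10^-7 m = 1.686×10^-18 J.
Since ΔE = (4² − 3²)E_1, E_1 = 2.409×10^-19 J, and L = h/√(8m_eE_1) = 5.00×10^-10 m = 0.500 nm.

L = 0.500 nm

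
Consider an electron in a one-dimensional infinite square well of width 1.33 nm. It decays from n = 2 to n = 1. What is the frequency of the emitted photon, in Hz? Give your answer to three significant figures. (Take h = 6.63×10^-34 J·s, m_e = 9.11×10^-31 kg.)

E_1 = h²/(8m_eL²) = 3.410×10^-20 J and ΔE = (2² − 1²)E_1 = 1.023×10^-19 J.
f = ΔE/h = 1.023×10^-19/6.63×10^-34 = 1.54×10^14 Hz.

f = 1.54×10^14 Hz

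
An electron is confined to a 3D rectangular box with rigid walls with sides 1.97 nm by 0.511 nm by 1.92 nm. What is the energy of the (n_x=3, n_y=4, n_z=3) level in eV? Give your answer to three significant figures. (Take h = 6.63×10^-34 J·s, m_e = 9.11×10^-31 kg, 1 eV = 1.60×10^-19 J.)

For a 3D rectangular well E = (h²/8m_e)·Σ n_i²/L_i² = (6.63×10^-34)²/(8·9.11×10^-31) · [3²/(1.97 nm)² + 4²/(0.511 nm)² + 3²/(1.92 nm)²].
Evaluating gives E = 3.983×10^-18 J = 24.9 eV.

E = 24.9 eV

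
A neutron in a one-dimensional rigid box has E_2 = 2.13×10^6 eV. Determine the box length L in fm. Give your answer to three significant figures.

From E_n = n²h²/(8m_nL²), L = n·h/√(8m_nE_n).
E_2 = 2.13×10^6 eV = 3.412×10^-13 J, so L = 2·6.626×10^-34/√(8·1.675×10^-27·3.412×10^-13) = 1.96×10^-14 m = 19.6 fm.

L = 19.6 fm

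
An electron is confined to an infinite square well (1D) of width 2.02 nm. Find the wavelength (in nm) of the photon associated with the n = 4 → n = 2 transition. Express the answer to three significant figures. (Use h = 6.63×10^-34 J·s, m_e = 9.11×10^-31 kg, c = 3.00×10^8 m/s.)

E_1 = h²/(8m_eL²) = 1.478×10^-20 J, so ΔE = (4² − 2²)E_1 = 1.774×10^-19 J.
λ = hc/ΔE = (6.63×10^-34·3.00×10^8)/1.774×10^-19 = 1.12×10^-6 m = 1.12×10^3 nm.

λ = 1.12×10^3 nm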